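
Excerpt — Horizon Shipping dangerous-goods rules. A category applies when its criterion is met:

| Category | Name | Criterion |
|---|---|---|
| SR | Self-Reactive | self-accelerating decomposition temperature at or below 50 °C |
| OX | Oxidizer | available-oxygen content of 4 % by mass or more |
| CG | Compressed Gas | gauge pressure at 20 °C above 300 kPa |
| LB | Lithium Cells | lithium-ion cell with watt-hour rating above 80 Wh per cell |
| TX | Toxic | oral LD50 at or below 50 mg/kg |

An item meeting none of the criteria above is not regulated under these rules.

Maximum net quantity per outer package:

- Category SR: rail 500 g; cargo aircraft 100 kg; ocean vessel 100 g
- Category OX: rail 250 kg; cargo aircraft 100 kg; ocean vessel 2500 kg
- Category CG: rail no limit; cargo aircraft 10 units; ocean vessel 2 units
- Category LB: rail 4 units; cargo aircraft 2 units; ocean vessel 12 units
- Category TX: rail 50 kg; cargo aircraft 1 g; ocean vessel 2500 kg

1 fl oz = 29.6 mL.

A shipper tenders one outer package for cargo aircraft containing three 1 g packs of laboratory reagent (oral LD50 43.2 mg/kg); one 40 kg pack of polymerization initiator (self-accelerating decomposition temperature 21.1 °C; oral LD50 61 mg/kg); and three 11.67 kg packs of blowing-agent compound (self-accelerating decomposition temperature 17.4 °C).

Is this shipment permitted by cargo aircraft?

No

Laboratory reagent: oral LD50 43.2 mg/kg ≤ 50 mg/kg → Category TX (Toxic).
With self-accelerating decomposition temperature 21.1 °C (≤ 50 °C), the polymerization initiator falls in Category SR.
With self-accelerating decomposition temperature 17.4 °C (≤ 50 °C), the blowing-agent compound falls in Category SR.
Category TX quantity: three 1 g packs = 3 g.
3 g exceeds the cargo aircraft limit of 1 g for Category TX.
Total Category SR: 40 kg + (three 11.67 kg packs = 35.01 kg) = 75.01 kg.
That is within the Category SR cargo aircraft limit of 100 kg.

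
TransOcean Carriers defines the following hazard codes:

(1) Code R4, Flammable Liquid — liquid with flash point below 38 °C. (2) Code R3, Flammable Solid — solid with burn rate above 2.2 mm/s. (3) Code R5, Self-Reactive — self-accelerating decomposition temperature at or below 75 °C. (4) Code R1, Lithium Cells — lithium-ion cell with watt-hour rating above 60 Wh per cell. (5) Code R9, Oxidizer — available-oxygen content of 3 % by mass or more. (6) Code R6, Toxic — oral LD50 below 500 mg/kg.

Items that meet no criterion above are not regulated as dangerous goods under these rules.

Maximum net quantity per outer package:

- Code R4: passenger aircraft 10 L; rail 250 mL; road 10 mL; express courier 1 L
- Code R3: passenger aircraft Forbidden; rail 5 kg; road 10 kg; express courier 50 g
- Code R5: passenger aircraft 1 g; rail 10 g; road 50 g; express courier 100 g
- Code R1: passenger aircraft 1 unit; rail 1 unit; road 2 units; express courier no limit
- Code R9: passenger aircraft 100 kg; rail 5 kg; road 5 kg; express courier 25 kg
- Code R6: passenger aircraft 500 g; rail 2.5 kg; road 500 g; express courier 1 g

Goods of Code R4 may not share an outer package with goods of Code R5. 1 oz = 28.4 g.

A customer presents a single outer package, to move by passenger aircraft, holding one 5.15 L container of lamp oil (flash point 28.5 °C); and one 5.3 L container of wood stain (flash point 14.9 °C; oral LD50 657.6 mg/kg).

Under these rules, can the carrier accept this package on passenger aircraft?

No

Flash point 28.5 °C meets the Code R4 criterion (Flammable Liquid), so the lamp oil is Code R4.
Flash point 14.9 °C meets the Code R4 criterion (Flammable Liquid), so the wood stain is Code R4.
Total Code R4: 5.15 L + 5.3 L = 10.45 L.
That exceeds the Code R4 passenger aircraft limit of 10 L.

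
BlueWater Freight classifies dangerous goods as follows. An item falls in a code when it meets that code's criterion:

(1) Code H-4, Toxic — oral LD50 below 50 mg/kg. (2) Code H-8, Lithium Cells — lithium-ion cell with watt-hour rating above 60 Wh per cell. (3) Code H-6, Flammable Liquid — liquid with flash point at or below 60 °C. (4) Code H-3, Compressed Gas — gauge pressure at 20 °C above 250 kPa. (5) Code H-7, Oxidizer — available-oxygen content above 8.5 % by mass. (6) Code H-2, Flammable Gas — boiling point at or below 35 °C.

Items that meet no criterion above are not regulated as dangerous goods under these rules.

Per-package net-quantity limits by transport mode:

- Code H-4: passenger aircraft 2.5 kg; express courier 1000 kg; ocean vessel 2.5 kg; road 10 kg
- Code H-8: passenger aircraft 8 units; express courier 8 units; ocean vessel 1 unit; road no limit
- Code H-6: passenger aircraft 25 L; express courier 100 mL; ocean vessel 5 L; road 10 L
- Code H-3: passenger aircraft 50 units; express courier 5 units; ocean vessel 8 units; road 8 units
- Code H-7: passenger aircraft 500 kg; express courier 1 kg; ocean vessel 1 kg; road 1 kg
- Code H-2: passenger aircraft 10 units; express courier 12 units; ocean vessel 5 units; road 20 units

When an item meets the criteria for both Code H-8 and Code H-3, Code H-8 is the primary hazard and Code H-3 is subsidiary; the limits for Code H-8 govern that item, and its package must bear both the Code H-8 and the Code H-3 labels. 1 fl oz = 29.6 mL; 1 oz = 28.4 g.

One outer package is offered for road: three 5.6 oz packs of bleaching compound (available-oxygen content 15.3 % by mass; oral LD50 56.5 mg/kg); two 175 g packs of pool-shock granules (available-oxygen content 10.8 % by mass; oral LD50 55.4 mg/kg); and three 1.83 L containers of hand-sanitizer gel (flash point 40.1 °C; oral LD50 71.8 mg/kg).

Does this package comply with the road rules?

Yes

With available-oxygen content 15.3 % by mass (> 8.5 % by mass), the bleaching compound falls in Code H-7.
Available-oxygen content 10.8 % by mass meets the Code H-7 criterion (Oxidizer), so the pool-shock granules are Code H-7.
With flash point 40.1 °C (≤ 60 °C), the hand-sanitizer gel falls in Code H-6.
Code H-7 net quantity: (three 5.6 oz packs = 477.12 g) + (two 175 g packs = 350 g) = 827.12 g.
827.12 g is within the road limit of 1 kg for Code H-7.
Code H-6 quantity: three 1.83 L containers = 5.49 L.
That is within the Code H-6 road limit of 10 L.
Every hazard code is within its road limit and no segregation rule is violated.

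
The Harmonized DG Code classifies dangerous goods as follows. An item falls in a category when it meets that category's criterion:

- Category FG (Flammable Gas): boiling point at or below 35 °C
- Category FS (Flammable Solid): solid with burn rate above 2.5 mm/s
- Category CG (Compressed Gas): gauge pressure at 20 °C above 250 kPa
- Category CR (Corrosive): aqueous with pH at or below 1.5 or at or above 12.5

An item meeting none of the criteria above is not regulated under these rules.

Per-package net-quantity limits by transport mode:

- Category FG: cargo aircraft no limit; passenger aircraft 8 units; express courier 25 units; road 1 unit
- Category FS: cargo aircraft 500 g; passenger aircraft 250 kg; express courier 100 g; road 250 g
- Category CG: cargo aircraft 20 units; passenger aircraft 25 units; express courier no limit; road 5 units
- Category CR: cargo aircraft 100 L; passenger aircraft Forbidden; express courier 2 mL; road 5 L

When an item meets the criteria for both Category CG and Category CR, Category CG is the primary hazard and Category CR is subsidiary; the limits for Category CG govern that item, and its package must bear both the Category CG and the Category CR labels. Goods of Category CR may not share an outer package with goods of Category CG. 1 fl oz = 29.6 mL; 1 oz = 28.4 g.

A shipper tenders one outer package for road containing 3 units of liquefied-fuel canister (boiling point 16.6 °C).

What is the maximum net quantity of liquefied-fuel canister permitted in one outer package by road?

The liquefied-fuel canister has boiling point 16.6 °C, which is ≤ 35 °C, so it is Category FG (Flammable Gas).
The road limit for Category FG is 1 unit.

1 unit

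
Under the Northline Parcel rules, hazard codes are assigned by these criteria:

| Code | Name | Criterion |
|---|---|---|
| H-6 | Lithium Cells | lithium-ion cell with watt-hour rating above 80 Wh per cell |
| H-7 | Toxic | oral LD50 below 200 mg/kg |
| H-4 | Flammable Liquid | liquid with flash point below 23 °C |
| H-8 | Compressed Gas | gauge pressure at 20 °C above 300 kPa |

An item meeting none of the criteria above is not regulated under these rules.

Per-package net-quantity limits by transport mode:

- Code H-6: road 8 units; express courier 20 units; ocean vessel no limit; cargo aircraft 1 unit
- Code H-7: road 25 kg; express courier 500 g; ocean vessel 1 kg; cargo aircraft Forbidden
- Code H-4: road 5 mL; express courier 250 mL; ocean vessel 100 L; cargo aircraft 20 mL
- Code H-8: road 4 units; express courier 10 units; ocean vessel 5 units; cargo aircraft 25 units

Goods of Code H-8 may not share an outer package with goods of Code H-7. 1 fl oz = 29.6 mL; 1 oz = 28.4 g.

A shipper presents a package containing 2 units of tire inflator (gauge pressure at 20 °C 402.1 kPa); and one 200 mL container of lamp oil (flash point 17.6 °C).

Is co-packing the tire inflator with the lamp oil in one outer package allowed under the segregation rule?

The tire inflator has gauge pressure at 20 °C 402.1 kPa, which is > 300 kPa, so it is Code H-8 (Compressed Gas).
Flash point 17.6 °C meets the Code H-4 criterion (Flammable Liquid), so the lamp oil is Code H-4.
No segregation rule bars Code H-8 with Code H-4.

Yes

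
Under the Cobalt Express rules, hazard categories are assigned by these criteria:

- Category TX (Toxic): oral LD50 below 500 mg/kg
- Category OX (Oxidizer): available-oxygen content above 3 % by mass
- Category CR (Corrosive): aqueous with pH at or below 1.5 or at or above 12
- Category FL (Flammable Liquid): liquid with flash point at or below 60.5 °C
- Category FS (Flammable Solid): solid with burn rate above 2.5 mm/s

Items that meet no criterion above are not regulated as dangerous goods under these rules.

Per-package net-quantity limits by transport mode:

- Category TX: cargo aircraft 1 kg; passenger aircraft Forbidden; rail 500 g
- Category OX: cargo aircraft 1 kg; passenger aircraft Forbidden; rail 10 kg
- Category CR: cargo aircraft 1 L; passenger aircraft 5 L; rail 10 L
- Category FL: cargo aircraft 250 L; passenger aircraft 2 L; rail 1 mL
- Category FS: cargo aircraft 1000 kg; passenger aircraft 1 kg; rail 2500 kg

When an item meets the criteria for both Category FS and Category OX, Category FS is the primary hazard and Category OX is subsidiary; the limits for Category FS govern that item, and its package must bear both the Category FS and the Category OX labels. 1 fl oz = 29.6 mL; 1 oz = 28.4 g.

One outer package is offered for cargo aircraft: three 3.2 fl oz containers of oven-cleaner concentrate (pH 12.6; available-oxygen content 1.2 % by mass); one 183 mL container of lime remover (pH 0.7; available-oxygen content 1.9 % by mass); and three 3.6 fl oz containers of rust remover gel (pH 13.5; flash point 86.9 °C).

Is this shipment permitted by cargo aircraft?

Yes

With pH 12.6 (≥ 12), the oven-cleaner concentrate falls in Category CR.
The lime remover has pH 0.7, which is ≤ 1.5, so it is Category CR (Corrosive).
pH 13.5 meets the Category CR criterion (Corrosive), so the rust remover gel is Category CR.
Total Category CR: (three 3.2 fl oz containers = 284.16 mL) + 183 mL + (three 3.6 fl oz containers = 319.68 mL) = 786.84 mL.
786.84 mL ≤ 1 L (cargo aircraft limit, Category CR) — within limit.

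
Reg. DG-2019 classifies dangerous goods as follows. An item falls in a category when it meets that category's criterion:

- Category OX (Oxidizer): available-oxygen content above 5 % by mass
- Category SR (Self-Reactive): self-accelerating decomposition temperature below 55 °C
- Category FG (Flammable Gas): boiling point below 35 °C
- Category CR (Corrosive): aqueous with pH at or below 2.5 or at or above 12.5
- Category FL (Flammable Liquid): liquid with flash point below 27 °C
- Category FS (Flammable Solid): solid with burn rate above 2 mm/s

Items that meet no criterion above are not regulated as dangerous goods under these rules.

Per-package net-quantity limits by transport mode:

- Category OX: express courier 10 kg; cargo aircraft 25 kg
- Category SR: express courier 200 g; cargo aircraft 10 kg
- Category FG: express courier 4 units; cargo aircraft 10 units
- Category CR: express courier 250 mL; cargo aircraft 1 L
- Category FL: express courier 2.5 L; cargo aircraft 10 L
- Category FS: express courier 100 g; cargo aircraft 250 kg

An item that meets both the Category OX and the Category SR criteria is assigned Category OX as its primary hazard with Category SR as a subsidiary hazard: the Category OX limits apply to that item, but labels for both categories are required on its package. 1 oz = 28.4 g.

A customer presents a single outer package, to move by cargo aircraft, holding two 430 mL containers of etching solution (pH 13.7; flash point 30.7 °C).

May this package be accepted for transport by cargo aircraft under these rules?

The etching solution has pH 13.7, which is ≥ 12.5, so it is Category CR (Corrosive).
Category CR quantity: two 430 mL containers = 860 mL.
860 mL ≤ 1 L (cargo aircraft limit, Category CR) — within limit.

Yes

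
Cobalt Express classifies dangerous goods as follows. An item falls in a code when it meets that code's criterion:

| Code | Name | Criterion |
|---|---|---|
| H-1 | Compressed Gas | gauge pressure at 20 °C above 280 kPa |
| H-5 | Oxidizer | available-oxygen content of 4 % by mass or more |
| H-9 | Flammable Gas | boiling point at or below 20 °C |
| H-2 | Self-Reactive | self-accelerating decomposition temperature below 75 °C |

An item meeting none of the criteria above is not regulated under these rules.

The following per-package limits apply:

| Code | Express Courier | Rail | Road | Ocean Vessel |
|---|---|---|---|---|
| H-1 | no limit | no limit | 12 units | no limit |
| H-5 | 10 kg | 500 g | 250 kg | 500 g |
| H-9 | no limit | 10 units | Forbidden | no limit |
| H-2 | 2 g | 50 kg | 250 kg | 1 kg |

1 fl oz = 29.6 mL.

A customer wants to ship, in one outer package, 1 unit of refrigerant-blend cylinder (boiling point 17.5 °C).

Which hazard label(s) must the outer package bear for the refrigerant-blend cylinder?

Code H-9

Refrigerant-blend cylinder: boiling point 17.5 °C ≤ 20 °C → Code H-9 (Flammable Gas).
Only the Code H-9 label is required.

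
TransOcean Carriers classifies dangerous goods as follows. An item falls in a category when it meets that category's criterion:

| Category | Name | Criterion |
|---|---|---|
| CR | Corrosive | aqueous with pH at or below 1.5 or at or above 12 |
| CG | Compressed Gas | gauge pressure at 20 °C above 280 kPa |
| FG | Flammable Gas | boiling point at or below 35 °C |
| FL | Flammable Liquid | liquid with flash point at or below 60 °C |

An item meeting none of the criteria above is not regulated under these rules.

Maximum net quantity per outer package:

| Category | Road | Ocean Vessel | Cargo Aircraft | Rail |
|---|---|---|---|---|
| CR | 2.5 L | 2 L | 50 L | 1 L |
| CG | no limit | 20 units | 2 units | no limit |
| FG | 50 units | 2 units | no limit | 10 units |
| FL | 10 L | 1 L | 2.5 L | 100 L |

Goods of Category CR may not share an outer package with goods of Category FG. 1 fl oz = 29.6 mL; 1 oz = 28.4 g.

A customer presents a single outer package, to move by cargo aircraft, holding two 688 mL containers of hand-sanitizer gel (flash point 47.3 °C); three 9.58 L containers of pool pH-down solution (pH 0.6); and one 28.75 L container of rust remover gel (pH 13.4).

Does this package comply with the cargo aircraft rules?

With flash point 47.3 °C (≤ 60 °C), the hand-sanitizer gel falls in Category FL.
pH 0.6 meets the Category CR criterion (Corrosive), so the pool pH-down solution is Category CR.
Rust remover gel: pH 13.4 ≥ 12 → Category CR (Corrosive).
Total Category CR: (three 9.58 L containers = 28.74 L) + 28.75 L = 57.49 L.
That exceeds the Category CR cargo aircraft limit of 50 L.
Category FL quantity: two 688 mL containers = 1.376 L.
That is within the Category FL cargo aircraft limit of 2.5 L.
The segregation rule (Category CR with Category FG) does not apply to Category CR with Category FL.

No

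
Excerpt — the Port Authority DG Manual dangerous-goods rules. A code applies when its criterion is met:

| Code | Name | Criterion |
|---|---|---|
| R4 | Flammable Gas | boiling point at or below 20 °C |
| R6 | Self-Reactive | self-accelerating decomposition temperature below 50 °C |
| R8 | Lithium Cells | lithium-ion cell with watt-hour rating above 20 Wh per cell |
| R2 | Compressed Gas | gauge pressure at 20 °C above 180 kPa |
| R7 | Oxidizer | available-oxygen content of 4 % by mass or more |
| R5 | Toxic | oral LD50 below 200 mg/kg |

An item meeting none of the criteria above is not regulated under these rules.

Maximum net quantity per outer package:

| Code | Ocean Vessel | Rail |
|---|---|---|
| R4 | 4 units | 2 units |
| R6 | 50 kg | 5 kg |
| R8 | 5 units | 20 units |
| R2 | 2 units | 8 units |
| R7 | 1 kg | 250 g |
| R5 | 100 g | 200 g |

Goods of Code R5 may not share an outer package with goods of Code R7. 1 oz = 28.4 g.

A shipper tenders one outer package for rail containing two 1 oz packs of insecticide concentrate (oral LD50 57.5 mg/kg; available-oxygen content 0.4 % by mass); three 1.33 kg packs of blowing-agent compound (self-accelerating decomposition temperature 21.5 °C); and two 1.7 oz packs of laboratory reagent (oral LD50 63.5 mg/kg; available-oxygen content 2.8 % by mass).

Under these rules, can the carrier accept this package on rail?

Oral LD50 57.5 mg/kg meets the Code R5 criterion (Toxic), so the insecticide concentrate is Code R5.
With self-accelerating decomposition temperature 21.5 °C (< 50 °C), the blowing-agent compound falls in Code R6.
The laboratory reagent has oral LD50 63.5 mg/kg, which is < 200 mg/kg, so it is Code R5 (Toxic).
Code R5 net quantity: (two 1 oz packs = 56.8 g) + (two 1.7 oz packs = 96.56 g) = 153.36 g.
153.36 g ≤ 200 g (rail limit, Code R5) — within limit.
Code R6 quantity: three 1.33 kg packs = 3.99 kg.
3.99 kg ≤ 5 kg (rail limit, Code R6) — within limit.
The segregation rule (Code R5 with Code R7) does not apply to Code R5 with Code R6.
Every hazard code is within its rail limit and no segregation rule is violated.

Yes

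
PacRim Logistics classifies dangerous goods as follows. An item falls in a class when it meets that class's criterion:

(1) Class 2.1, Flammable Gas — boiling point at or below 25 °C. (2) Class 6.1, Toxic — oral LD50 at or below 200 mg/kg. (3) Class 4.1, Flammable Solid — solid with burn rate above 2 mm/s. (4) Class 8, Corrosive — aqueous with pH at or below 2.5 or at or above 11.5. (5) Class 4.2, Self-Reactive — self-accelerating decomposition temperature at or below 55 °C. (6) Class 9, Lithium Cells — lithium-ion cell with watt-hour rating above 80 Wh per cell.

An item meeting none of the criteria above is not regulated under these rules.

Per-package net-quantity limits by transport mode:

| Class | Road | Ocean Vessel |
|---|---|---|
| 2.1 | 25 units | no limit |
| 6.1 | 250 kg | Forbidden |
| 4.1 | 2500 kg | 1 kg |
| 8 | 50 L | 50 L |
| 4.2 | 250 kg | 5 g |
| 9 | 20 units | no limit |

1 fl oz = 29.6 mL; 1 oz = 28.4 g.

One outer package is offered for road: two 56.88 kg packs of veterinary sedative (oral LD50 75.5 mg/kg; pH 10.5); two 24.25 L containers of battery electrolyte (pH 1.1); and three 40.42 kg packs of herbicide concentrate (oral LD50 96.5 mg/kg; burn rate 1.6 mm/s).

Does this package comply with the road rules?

The veterinary sedative has oral LD50 75.5 mg/kg, which is ≤ 200 mg/kg, so it is Class 6.1 (Toxic).
pH 1.1 meets the Class 8 criterion (Corrosive), so the battery electrolyte is Class 8.
The herbicide concentrate has oral LD50 96.5 mg/kg, which is ≤ 200 mg/kg, so it is Class 6.1 (Toxic).
Total Class 6.1: (two 56.88 kg packs = 113.76 kg) + (three 40.42 kg packs = 121.26 kg) = 235.02 kg.
235.02 kg is within the road limit of 250 kg for Class 6.1.
Class 8 quantity: two 24.25 L containers = 48.5 L.
48.5 L ≤ 50 L (road limit, Class 8) — within limit.
Every hazard class is within its road limit and no segregation rule is violated.

Yes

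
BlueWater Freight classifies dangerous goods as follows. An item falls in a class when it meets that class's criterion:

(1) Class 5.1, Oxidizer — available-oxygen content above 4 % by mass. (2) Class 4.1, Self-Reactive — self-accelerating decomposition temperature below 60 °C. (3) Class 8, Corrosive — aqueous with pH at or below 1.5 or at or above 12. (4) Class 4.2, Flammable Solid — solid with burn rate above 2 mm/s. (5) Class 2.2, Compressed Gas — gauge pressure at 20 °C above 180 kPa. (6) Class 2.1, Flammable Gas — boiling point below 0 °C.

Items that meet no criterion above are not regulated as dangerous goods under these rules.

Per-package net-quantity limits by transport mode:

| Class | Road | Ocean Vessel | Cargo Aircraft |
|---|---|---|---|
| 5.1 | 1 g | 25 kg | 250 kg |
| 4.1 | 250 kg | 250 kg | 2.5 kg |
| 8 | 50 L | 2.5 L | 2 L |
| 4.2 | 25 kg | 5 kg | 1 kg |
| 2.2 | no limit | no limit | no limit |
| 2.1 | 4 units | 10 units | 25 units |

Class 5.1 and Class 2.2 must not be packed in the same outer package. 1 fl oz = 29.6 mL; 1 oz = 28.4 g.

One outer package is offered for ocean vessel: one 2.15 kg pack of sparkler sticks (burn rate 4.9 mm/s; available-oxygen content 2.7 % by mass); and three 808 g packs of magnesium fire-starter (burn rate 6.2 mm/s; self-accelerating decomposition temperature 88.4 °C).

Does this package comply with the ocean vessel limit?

With burn rate 4.9 mm/s (> 2 mm/s), the sparkler sticks fall in Class 4.2.
Magnesium fire-starter: burn rate 6.2 mm/s > 2 mm/s → Class 4.2 (Flammable Solid).
Class 4.2 net quantity: 2.15 kg + (three 808 g packs = 2.424 kg) = 4.574 kg.
4.574 kg ≤ 5 kg (ocean vessel limit, Class 4.2) — within limit.

Yes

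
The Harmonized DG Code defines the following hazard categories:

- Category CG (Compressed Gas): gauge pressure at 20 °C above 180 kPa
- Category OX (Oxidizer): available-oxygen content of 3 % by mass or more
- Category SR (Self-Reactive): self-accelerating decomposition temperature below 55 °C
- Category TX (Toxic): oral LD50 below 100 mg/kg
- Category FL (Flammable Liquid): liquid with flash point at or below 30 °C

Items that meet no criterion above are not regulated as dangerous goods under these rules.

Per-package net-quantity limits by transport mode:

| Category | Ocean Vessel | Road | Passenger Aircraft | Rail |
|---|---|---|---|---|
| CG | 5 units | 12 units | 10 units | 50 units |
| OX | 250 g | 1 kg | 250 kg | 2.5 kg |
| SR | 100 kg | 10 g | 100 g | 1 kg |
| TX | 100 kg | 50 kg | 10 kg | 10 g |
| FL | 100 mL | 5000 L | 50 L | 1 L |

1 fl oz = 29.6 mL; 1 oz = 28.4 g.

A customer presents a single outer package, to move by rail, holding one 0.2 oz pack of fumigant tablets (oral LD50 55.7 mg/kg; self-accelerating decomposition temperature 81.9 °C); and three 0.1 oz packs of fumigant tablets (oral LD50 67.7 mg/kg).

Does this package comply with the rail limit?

The fumigant tablets have oral LD50 55.7 mg/kg, which is < 100 mg/kg, so they are Category TX (Toxic).
The fumigant tablets have oral LD50 67.7 mg/kg, which is < 100 mg/kg, so they are Category TX (Toxic).
Category TX net quantity: (one 0.2 oz pack = 5.68 g) + (three 0.1 oz packs = 8.52 g) = 14.2 g.
14.2 g exceeds the rail limit of 10 g for Category TX.

No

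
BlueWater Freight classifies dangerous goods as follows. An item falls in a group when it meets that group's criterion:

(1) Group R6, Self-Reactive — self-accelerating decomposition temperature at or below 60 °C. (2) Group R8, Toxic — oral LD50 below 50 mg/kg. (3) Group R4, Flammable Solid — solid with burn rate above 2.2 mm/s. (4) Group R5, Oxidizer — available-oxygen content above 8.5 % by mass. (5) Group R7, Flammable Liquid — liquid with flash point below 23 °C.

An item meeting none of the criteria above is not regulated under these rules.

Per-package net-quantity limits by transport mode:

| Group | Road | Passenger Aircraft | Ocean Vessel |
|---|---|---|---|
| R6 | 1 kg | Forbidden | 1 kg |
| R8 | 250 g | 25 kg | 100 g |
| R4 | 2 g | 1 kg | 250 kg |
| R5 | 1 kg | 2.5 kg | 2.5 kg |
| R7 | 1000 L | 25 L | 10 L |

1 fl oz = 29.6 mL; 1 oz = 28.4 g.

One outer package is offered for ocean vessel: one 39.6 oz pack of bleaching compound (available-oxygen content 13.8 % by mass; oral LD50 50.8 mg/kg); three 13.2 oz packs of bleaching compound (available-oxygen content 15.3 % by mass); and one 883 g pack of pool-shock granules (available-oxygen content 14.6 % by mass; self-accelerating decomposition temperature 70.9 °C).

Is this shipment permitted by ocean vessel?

No

With available-oxygen content 13.8 % by mass (> 8.5 % by mass), the bleaching compound falls in Group R5.
Available-oxygen content 15.3 % by mass meets the Group R5 criterion (Oxidizer), so the bleaching compound is Group R5.
Pool-shock granules: available-oxygen content 14.6 % by mass > 8.5 % by mass → Group R5 (Oxidizer).
Total Group R5: (one 39.6 oz pack = 1124.64 g) + (three 13.2 oz packs = 1124.64 g) + 883 g = 3132.28 g.
That exceeds the Group R5 ocean vessel limit of 2.5 kg.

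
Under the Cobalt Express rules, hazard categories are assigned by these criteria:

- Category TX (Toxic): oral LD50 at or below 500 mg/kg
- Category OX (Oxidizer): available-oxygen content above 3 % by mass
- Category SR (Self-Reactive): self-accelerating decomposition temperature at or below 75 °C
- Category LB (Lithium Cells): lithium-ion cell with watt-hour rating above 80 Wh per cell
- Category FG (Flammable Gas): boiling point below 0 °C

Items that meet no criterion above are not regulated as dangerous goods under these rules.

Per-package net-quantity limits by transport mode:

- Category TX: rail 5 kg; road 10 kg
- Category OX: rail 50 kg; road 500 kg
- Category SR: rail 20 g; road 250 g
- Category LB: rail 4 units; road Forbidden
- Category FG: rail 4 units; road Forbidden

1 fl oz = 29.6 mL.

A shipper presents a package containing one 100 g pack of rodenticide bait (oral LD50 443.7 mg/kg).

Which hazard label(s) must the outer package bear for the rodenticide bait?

Category TX

Oral LD50 443.7 mg/kg meets the Category TX criterion (Toxic), so the rodenticide bait is Category TX.
Only the Category TX label is required.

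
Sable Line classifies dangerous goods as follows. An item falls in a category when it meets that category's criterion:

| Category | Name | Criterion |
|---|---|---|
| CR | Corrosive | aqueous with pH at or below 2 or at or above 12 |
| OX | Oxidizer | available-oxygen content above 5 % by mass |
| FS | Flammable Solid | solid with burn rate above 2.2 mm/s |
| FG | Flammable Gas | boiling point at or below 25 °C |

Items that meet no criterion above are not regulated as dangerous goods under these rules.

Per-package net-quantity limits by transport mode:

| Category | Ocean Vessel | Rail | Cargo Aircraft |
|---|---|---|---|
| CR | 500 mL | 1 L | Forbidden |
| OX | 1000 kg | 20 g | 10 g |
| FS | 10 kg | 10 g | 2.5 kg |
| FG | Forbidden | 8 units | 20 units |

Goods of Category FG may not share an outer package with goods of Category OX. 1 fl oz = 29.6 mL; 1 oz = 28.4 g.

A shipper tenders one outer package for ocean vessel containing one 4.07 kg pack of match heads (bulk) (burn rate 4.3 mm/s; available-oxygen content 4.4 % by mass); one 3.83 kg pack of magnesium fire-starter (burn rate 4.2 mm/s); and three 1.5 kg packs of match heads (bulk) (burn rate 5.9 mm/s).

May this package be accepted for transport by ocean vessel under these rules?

No

Match heads (bulk): burn rate 4.3 mm/s > 2.2 mm/s → Category FS (Flammable Solid).
Magnesium fire-starter: burn rate 4.2 mm/s > 2.2 mm/s → Category FS (Flammable Solid).
Burn rate 5.9 mm/s meets the Category FS criterion (Flammable Solid), so the match heads (bulk) are Category FS.
Category FS net quantity: 4.07 kg + 3.83 kg + (three 1.5 kg packs = 4.5 kg) = 12.4 kg.
That exceeds the Category FS ocean vessel limit of 10 kg.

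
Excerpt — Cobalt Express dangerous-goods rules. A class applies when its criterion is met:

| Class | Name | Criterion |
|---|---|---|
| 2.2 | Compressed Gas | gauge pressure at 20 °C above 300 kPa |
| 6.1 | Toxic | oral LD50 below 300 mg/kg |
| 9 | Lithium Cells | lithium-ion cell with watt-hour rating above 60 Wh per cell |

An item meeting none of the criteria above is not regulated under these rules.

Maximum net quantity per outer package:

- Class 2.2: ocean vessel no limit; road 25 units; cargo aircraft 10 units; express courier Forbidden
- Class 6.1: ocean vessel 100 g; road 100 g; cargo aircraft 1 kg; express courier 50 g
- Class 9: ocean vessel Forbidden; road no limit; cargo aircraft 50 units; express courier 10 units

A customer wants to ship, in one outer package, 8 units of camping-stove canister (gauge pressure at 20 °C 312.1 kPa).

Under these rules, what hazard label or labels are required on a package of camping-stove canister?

Camping-stove canister: gauge pressure at 20 °C 312.1 kPa > 300 kPa → Class 2.2 (Compressed Gas).
Only the Class 2.2 label is required.

Class 2.2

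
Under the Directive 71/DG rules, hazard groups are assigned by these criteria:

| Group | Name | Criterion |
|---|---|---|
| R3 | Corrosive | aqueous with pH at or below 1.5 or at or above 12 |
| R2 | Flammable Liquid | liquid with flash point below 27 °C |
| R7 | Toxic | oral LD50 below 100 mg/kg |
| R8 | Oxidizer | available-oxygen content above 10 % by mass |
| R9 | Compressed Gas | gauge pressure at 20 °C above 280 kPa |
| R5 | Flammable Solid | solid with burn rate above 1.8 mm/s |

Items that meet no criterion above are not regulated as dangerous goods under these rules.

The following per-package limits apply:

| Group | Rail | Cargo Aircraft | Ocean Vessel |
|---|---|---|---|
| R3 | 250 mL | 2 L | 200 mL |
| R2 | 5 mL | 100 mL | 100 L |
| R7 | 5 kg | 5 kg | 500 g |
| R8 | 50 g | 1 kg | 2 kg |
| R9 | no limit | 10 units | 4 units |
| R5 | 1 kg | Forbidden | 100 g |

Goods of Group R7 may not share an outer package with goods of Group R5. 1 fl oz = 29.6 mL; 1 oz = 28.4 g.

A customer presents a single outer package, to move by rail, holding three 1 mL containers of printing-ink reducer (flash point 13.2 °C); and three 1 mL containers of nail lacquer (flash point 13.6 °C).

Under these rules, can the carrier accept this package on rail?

No

Printing-ink reducer: flash point 13.2 °C < 27 °C → Group R2 (Flammable Liquid).
The nail lacquer has flash point 13.6 °C, which is < 27 °C, so it is Group R2 (Flammable Liquid).
Group R2 net quantity: (three 1 mL containers = 3 mL) + (three 1 mL containers = 3 mL) = 6 mL.
That exceeds the Group R2 rail limit of 5 mL.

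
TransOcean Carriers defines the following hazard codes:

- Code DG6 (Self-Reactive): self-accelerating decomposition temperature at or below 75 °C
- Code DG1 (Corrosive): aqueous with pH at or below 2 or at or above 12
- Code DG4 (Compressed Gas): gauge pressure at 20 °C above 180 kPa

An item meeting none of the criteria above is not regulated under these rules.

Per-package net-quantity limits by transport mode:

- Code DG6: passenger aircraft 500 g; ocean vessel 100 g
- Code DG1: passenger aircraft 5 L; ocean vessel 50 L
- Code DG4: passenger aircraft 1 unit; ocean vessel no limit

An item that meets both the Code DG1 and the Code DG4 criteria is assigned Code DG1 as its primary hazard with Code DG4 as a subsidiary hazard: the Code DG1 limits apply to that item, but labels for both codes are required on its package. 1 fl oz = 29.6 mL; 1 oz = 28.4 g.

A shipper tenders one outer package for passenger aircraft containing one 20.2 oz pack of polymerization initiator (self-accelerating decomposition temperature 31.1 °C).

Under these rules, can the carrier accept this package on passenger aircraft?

No

The polymerization initiator has self-accelerating decomposition temperature 31.1 °C, which is ≤ 75 °C, so it is Code DG6 (Self-Reactive).
Code DG6 quantity: one 20.2 oz pack = 573.68 g.
573.68 g exceeds the passenger aircraft limit of 500 g for Code DG6.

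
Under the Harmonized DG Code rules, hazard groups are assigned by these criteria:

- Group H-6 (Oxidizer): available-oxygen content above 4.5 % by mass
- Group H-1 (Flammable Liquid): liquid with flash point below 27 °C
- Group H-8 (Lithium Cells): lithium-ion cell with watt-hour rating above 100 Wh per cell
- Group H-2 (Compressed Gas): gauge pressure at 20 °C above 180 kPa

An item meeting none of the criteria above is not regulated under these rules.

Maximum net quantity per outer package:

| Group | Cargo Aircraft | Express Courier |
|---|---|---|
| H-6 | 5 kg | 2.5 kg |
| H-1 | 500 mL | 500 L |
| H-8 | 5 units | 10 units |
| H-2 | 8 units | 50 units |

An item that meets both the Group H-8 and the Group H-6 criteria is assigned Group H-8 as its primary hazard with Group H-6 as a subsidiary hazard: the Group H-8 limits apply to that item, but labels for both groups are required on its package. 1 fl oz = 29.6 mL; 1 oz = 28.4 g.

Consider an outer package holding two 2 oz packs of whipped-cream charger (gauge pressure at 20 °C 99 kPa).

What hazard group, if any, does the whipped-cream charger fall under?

gauge pressure at 20 °C 99 kPa is not above 180 kPa, so Group H-2 does not apply.
No criterion is met, so the item is not regulated.

Not regulated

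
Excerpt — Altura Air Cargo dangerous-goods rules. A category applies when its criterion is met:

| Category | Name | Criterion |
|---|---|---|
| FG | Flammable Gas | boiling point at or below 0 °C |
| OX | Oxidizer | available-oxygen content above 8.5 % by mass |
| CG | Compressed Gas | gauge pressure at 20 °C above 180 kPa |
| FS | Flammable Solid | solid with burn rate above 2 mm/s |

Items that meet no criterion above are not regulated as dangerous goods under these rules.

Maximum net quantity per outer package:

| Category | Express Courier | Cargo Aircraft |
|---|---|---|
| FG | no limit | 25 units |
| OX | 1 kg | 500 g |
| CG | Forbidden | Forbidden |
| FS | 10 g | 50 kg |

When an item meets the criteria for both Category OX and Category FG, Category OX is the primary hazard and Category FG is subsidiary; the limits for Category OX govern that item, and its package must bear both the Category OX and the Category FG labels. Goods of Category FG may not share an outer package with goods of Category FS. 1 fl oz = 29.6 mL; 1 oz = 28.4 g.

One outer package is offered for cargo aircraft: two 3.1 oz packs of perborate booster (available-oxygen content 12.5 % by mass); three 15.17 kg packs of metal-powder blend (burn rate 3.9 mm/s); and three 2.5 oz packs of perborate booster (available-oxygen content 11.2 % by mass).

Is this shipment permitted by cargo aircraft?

Yes

Perborate booster: available-oxygen content 12.5 % by mass > 8.5 % by mass → Category OX (Oxidizer).
The metal-powder blend has burn rate 3.9 mm/s, which is > 2 mm/s, so it is Category FS (Flammable Solid).
The perborate booster has available-oxygen content 11.2 % by mass, which is > 8.5 % by mass, so it is Category OX (Oxidizer).
Category OX net quantity: (two 3.1 oz packs = 176.08 g) + (three 2.5 oz packs = 213 g) = 389.08 g.
389.08 g ≤ 500 g (cargo aircraft limit, Category OX) — within limit.
Category FS quantity: three 15.17 kg packs = 45.51 kg.
45.51 kg is within the cargo aircraft limit of 50 kg for Category FS.
The segregation rule (Category FG with Category FS) does not apply to Category OX with Category FS.
Every hazard category is within its cargo aircraft limit and no segregation rule is violated.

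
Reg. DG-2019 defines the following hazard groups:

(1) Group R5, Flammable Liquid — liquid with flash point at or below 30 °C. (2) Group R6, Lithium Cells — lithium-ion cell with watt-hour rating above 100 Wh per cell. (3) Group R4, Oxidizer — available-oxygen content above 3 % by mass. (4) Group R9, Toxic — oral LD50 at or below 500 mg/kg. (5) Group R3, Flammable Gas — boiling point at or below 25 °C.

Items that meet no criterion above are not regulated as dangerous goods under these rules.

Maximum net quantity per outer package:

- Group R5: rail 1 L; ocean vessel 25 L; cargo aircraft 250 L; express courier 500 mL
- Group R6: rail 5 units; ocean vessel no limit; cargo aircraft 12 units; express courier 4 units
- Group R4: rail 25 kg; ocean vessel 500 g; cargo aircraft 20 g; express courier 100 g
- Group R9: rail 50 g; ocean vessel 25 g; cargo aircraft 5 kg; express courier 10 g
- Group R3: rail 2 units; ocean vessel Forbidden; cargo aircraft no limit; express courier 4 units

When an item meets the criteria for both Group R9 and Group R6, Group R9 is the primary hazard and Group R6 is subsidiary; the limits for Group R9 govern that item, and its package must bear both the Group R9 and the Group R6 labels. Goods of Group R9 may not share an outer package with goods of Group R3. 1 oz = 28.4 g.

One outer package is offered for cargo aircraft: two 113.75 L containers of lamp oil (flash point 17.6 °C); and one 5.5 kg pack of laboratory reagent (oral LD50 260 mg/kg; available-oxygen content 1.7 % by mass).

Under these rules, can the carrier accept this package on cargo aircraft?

The lamp oil has flash point 17.6 °C, which is ≤ 30 °C, so it is Group R5 (Flammable Liquid).
With oral LD50 260 mg/kg (≤ 500 mg/kg), the laboratory reagent falls in Group R9.
Group R5 quantity: two 113.75 L containers = 227.5 L.
That is within the Group R5 cargo aircraft limit of 250 L.
Group R9 quantity: 5.5 kg.
That exceeds the Group R9 cargo aircraft limit of 5 kg.
The segregation rule (Group R9 with Group R3) does not apply to Group R5 with Group R9.

No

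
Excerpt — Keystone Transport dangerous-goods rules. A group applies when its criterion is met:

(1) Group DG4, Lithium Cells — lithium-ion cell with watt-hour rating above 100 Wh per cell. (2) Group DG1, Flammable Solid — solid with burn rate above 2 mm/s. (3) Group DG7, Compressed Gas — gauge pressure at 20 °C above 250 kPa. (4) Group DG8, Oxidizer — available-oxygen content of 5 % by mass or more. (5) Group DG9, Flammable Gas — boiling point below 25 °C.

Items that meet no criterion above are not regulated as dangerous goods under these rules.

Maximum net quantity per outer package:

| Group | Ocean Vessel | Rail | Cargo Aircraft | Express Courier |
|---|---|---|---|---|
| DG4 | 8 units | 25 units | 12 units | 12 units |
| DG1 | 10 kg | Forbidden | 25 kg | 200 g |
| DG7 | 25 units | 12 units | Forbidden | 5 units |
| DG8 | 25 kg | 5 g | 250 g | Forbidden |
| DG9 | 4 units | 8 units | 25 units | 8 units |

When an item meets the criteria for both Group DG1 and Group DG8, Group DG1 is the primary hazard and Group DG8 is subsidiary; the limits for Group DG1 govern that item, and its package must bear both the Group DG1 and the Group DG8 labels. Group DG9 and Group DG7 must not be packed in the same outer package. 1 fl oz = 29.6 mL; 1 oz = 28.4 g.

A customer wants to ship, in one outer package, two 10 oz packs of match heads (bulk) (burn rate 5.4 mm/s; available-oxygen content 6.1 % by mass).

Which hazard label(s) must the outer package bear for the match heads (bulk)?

Group DG1 and DG8

With burn rate 5.4 mm/s (> 2 mm/s), the match heads (bulk) fall in Group DG1.
Available-oxygen content 6.1 % by mass meets the Group DG8 criterion (Oxidizer), so the match heads (bulk) are Group DG8.
By the precedence rule Group DG1 is primary and Group DG8 is subsidiary, and that rule requires both labels on the package.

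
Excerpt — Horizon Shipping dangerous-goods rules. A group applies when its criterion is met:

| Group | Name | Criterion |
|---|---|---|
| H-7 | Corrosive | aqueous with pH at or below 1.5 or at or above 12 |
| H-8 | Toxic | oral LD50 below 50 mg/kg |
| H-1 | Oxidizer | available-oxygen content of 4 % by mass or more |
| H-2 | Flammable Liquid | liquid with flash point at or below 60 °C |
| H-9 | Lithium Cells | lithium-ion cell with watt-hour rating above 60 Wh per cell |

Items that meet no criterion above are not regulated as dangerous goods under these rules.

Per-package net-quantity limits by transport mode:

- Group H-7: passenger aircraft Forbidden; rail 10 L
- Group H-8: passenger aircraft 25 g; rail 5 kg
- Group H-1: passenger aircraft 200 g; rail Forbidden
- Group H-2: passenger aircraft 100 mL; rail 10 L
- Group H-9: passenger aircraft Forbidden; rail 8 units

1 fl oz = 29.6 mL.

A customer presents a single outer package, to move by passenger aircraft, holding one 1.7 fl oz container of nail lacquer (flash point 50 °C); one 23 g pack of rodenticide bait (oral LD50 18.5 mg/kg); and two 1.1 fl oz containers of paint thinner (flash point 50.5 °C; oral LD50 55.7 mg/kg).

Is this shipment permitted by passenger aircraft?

Nail lacquer: flash point 50 °C ≤ 60 °C → Group H-2 (Flammable Liquid).
Oral LD50 18.5 mg/kg meets the Group H-8 criterion (Toxic), so the rodenticide bait is Group H-8.
With flash point 50.5 °C (≤ 60 °C), the paint thinner falls in Group H-2.
Total Group H-2: (one 1.7 fl oz container = 50.32 mL) + (two 1.1 fl oz containers = 65.12 mL) = 115.44 mL.
115.44 mL exceeds the passenger aircraft limit of 100 mL for Group H-2.
Group H-8 quantity: 23 g.
23 g is within the passenger aircraft limit of 25 g for Group H-8.

No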